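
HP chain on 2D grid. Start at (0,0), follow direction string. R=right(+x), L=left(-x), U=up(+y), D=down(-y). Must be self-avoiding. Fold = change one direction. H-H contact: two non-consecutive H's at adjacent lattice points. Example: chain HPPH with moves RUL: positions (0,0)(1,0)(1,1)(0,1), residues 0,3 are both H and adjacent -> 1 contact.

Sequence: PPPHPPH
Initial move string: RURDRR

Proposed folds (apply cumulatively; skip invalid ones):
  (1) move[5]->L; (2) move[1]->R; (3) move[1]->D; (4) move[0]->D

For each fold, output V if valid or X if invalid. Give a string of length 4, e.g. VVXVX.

Initial: RURDRR -> [(0, 0), (1, 0), (1, 1), (2, 1), (2, 0), (3, 0), (4, 0)]
Fold 1: move[5]->L => RURDRL INVALID (collision), skipped
Fold 2: move[1]->R => RRRDRR VALID
Fold 3: move[1]->D => RDRDRR VALID
Fold 4: move[0]->D => DDRDRR VALID

Answer: XVVV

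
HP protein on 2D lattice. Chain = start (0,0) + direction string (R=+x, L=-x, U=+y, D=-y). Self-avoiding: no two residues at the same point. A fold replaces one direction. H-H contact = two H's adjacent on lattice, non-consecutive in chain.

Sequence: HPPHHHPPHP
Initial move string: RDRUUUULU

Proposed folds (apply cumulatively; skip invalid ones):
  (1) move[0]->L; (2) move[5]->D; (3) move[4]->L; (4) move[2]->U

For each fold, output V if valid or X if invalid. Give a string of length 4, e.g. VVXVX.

Initial: RDRUUUULU -> [(0, 0), (1, 0), (1, -1), (2, -1), (2, 0), (2, 1), (2, 2), (2, 3), (1, 3), (1, 4)]
Fold 1: move[0]->L => LDRUUUULU INVALID (collision), skipped
Fold 2: move[5]->D => RDRUUDULU INVALID (collision), skipped
Fold 3: move[4]->L => RDRULUULU INVALID (collision), skipped
Fold 4: move[2]->U => RDUUUUULU INVALID (collision), skipped

Answer: XXXX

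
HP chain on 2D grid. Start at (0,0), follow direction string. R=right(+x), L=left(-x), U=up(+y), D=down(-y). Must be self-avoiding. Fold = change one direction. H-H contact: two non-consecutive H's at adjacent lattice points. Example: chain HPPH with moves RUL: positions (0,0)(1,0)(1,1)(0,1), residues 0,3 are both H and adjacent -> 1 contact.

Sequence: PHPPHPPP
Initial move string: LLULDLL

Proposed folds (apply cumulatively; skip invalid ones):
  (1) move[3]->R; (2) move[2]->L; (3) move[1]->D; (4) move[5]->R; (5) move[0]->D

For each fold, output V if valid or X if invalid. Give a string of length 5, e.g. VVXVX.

Initial: LLULDLL -> [(0, 0), (-1, 0), (-2, 0), (-2, 1), (-3, 1), (-3, 0), (-4, 0), (-5, 0)]
Fold 1: move[3]->R => LLURDLL INVALID (collision), skipped
Fold 2: move[2]->L => LLLLDLL VALID
Fold 3: move[1]->D => LDLLDLL VALID
Fold 4: move[5]->R => LDLLDRL INVALID (collision), skipped
Fold 5: move[0]->D => DDLLDLL VALID

Answer: XVVXV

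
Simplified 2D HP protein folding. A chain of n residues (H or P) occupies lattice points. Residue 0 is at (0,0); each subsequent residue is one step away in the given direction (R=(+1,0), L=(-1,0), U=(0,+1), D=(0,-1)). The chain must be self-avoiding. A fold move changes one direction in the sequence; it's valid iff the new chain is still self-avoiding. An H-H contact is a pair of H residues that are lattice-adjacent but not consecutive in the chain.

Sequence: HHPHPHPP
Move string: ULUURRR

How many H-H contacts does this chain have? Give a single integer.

Answer: 0

Derivation:
Positions: [(0, 0), (0, 1), (-1, 1), (-1, 2), (-1, 3), (0, 3), (1, 3), (2, 3)]
No H-H contacts found.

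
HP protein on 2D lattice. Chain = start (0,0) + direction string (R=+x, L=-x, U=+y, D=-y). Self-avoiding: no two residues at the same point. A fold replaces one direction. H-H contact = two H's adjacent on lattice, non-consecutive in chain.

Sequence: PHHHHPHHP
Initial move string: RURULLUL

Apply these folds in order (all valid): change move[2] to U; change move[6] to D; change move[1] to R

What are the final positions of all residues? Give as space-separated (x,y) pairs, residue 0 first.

Answer: (0,0) (1,0) (2,0) (2,1) (2,2) (1,2) (0,2) (0,1) (-1,1)

Derivation:
Initial moves: RURULLUL
Fold: move[2]->U => RUUULLUL (positions: [(0, 0), (1, 0), (1, 1), (1, 2), (1, 3), (0, 3), (-1, 3), (-1, 4), (-2, 4)])
Fold: move[6]->D => RUUULLDL (positions: [(0, 0), (1, 0), (1, 1), (1, 2), (1, 3), (0, 3), (-1, 3), (-1, 2), (-2, 2)])
Fold: move[1]->R => RRUULLDL (positions: [(0, 0), (1, 0), (2, 0), (2, 1), (2, 2), (1, 2), (0, 2), (0, 1), (-1, 1)])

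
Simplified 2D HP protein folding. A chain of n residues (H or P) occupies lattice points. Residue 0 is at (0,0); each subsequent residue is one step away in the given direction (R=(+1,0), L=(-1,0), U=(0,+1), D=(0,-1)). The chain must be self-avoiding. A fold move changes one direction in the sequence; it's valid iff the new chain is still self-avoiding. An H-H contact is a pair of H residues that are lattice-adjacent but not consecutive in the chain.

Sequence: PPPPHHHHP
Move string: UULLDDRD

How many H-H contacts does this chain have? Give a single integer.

Positions: [(0, 0), (0, 1), (0, 2), (-1, 2), (-2, 2), (-2, 1), (-2, 0), (-1, 0), (-1, -1)]
No H-H contacts found.

Answer: 0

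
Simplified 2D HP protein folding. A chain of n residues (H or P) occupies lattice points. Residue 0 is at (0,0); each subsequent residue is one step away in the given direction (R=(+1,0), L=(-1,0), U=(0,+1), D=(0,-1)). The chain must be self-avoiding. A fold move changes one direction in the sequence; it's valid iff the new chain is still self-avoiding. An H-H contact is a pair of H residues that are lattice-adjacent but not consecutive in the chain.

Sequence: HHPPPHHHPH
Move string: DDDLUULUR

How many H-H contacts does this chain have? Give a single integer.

Answer: 3

Derivation:
Positions: [(0, 0), (0, -1), (0, -2), (0, -3), (-1, -3), (-1, -2), (-1, -1), (-2, -1), (-2, 0), (-1, 0)]
H-H contact: residue 0 @(0,0) - residue 9 @(-1, 0)
H-H contact: residue 1 @(0,-1) - residue 6 @(-1, -1)
H-H contact: residue 6 @(-1,-1) - residue 9 @(-1, 0)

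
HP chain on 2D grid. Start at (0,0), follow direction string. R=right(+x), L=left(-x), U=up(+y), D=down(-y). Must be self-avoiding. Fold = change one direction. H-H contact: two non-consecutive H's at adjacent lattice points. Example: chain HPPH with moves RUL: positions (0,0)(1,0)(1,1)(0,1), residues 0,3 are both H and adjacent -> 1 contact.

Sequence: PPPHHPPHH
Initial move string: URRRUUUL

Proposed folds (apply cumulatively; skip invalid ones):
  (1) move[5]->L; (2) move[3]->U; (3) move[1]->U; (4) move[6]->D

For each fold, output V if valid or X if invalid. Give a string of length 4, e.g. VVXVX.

Answer: VVVV

Derivation:
Initial: URRRUUUL -> [(0, 0), (0, 1), (1, 1), (2, 1), (3, 1), (3, 2), (3, 3), (3, 4), (2, 4)]
Fold 1: move[5]->L => URRRULUL VALID
Fold 2: move[3]->U => URRUULUL VALID
Fold 3: move[1]->U => UURUULUL VALID
Fold 4: move[6]->D => UURUULDL VALID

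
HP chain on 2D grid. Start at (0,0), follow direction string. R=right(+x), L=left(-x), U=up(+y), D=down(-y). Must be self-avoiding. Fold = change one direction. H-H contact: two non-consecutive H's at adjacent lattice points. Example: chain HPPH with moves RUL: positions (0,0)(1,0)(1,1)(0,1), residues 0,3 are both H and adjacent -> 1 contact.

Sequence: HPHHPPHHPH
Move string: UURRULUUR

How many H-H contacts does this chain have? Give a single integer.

Answer: 1

Derivation:
Positions: [(0, 0), (0, 1), (0, 2), (1, 2), (2, 2), (2, 3), (1, 3), (1, 4), (1, 5), (2, 5)]
H-H contact: residue 3 @(1,2) - residue 6 @(1, 3)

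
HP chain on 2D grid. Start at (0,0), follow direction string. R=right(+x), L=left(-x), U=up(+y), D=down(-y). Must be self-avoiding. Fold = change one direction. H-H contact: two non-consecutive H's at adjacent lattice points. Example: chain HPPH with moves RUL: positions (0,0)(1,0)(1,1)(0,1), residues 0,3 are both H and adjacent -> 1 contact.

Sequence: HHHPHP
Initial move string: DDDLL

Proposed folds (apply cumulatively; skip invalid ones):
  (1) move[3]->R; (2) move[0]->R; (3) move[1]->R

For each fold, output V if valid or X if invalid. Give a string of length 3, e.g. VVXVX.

Initial: DDDLL -> [(0, 0), (0, -1), (0, -2), (0, -3), (-1, -3), (-2, -3)]
Fold 1: move[3]->R => DDDRL INVALID (collision), skipped
Fold 2: move[0]->R => RDDLL VALID
Fold 3: move[1]->R => RRDLL VALID

Answer: XVV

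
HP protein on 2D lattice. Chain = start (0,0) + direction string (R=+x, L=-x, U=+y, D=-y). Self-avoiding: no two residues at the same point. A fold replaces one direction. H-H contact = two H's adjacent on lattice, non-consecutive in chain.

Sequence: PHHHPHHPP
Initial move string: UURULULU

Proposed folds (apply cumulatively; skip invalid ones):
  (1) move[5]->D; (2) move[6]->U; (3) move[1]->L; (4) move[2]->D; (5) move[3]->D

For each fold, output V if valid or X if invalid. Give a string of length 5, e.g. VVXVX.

Answer: XVXXX

Derivation:
Initial: UURULULU -> [(0, 0), (0, 1), (0, 2), (1, 2), (1, 3), (0, 3), (0, 4), (-1, 4), (-1, 5)]
Fold 1: move[5]->D => UURULDLU INVALID (collision), skipped
Fold 2: move[6]->U => UURULUUU VALID
Fold 3: move[1]->L => ULRULUUU INVALID (collision), skipped
Fold 4: move[2]->D => UUDULUUU INVALID (collision), skipped
Fold 5: move[3]->D => UURDLUUU INVALID (collision), skipped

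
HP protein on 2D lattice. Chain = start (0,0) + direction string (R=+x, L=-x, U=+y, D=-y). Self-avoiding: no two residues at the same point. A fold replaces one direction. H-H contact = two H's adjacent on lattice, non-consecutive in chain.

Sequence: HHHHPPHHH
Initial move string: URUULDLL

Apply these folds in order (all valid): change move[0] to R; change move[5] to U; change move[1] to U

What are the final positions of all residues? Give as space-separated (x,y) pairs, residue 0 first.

Initial moves: URUULDLL
Fold: move[0]->R => RRUULDLL (positions: [(0, 0), (1, 0), (2, 0), (2, 1), (2, 2), (1, 2), (1, 1), (0, 1), (-1, 1)])
Fold: move[5]->U => RRUULULL (positions: [(0, 0), (1, 0), (2, 0), (2, 1), (2, 2), (1, 2), (1, 3), (0, 3), (-1, 3)])
Fold: move[1]->U => RUUULULL (positions: [(0, 0), (1, 0), (1, 1), (1, 2), (1, 3), (0, 3), (0, 4), (-1, 4), (-2, 4)])

Answer: (0,0) (1,0) (1,1) (1,2) (1,3) (0,3) (0,4) (-1,4) (-2,4)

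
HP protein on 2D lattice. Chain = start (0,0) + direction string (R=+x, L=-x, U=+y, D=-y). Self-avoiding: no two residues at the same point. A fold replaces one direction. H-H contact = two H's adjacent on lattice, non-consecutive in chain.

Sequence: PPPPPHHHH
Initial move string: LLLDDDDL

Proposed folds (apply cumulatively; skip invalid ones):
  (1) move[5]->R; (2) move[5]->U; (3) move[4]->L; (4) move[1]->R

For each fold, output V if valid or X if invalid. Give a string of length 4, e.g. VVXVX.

Initial: LLLDDDDL -> [(0, 0), (-1, 0), (-2, 0), (-3, 0), (-3, -1), (-3, -2), (-3, -3), (-3, -4), (-4, -4)]
Fold 1: move[5]->R => LLLDDRDL VALID
Fold 2: move[5]->U => LLLDDUDL INVALID (collision), skipped
Fold 3: move[4]->L => LLLDLRDL INVALID (collision), skipped
Fold 4: move[1]->R => LRLDDRDL INVALID (collision), skipped

Answer: VXXX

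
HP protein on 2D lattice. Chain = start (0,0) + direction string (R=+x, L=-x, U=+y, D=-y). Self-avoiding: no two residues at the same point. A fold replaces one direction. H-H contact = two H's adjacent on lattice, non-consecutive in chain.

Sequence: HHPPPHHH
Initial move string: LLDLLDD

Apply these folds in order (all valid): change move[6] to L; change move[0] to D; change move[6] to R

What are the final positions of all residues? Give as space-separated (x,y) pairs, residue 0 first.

Initial moves: LLDLLDD
Fold: move[6]->L => LLDLLDL (positions: [(0, 0), (-1, 0), (-2, 0), (-2, -1), (-3, -1), (-4, -1), (-4, -2), (-5, -2)])
Fold: move[0]->D => DLDLLDL (positions: [(0, 0), (0, -1), (-1, -1), (-1, -2), (-2, -2), (-3, -2), (-3, -3), (-4, -3)])
Fold: move[6]->R => DLDLLDR (positions: [(0, 0), (0, -1), (-1, -1), (-1, -2), (-2, -2), (-3, -2), (-3, -3), (-2, -3)])

Answer: (0,0) (0,-1) (-1,-1) (-1,-2) (-2,-2) (-3,-2) (-3,-3) (-2,-3)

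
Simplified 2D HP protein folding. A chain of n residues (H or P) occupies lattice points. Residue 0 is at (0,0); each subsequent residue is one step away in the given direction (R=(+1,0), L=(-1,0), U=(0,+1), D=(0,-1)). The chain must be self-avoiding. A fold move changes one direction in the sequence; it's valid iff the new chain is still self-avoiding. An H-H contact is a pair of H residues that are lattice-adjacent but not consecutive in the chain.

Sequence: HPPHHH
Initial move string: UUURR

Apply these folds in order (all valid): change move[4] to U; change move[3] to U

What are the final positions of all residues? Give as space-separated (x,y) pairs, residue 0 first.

Answer: (0,0) (0,1) (0,2) (0,3) (0,4) (0,5)

Derivation:
Initial moves: UUURR
Fold: move[4]->U => UUURU (positions: [(0, 0), (0, 1), (0, 2), (0, 3), (1, 3), (1, 4)])
Fold: move[3]->U => UUUUU (positions: [(0, 0), (0, 1), (0, 2), (0, 3), (0, 4), (0, 5)])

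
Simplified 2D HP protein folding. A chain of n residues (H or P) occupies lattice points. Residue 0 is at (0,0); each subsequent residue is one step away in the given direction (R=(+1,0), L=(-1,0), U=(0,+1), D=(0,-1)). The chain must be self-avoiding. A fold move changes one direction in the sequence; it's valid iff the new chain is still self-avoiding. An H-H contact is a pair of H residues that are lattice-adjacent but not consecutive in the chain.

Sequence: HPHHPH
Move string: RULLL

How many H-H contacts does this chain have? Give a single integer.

Answer: 1

Derivation:
Positions: [(0, 0), (1, 0), (1, 1), (0, 1), (-1, 1), (-2, 1)]
H-H contact: residue 0 @(0,0) - residue 3 @(0, 1)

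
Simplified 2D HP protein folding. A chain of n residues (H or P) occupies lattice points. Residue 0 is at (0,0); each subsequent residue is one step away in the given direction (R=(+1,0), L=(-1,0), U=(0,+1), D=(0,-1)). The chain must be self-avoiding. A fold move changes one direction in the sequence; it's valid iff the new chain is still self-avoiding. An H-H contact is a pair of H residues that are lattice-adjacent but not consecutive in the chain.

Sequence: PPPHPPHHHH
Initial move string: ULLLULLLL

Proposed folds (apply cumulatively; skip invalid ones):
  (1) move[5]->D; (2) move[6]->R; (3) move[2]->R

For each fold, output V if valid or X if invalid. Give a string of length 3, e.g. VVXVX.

Answer: XXX

Derivation:
Initial: ULLLULLLL -> [(0, 0), (0, 1), (-1, 1), (-2, 1), (-3, 1), (-3, 2), (-4, 2), (-5, 2), (-6, 2), (-7, 2)]
Fold 1: move[5]->D => ULLLUDLLL INVALID (collision), skipped
Fold 2: move[6]->R => ULLLULRLL INVALID (collision), skipped
Fold 3: move[2]->R => ULRLULLLL INVALID (collision), skipped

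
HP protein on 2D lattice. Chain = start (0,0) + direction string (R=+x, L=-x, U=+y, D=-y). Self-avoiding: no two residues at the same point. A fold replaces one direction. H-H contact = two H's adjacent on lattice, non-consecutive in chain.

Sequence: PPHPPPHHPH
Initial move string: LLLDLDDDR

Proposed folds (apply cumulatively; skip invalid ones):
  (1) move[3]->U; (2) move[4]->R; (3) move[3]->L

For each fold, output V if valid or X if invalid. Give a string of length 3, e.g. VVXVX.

Answer: VXV

Derivation:
Initial: LLLDLDDDR -> [(0, 0), (-1, 0), (-2, 0), (-3, 0), (-3, -1), (-4, -1), (-4, -2), (-4, -3), (-4, -4), (-3, -4)]
Fold 1: move[3]->U => LLLULDDDR VALID
Fold 2: move[4]->R => LLLURDDDR INVALID (collision), skipped
Fold 3: move[3]->L => LLLLLDDDR VALID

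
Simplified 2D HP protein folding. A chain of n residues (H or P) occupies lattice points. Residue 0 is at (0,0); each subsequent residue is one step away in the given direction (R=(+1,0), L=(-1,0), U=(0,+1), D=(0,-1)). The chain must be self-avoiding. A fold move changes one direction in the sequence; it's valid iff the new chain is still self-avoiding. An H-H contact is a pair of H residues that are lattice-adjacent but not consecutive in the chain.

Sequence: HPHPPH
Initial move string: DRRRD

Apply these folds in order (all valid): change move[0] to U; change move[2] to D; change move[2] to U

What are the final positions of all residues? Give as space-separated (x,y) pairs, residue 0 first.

Initial moves: DRRRD
Fold: move[0]->U => URRRD (positions: [(0, 0), (0, 1), (1, 1), (2, 1), (3, 1), (3, 0)])
Fold: move[2]->D => URDRD (positions: [(0, 0), (0, 1), (1, 1), (1, 0), (2, 0), (2, -1)])
Fold: move[2]->U => URURD (positions: [(0, 0), (0, 1), (1, 1), (1, 2), (2, 2), (2, 1)])

Answer: (0,0) (0,1) (1,1) (1,2) (2,2) (2,1)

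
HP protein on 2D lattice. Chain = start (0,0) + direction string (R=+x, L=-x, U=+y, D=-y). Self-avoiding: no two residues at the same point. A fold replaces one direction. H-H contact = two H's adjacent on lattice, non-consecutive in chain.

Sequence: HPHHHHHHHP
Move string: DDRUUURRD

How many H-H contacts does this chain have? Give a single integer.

Positions: [(0, 0), (0, -1), (0, -2), (1, -2), (1, -1), (1, 0), (1, 1), (2, 1), (3, 1), (3, 0)]
H-H contact: residue 0 @(0,0) - residue 5 @(1, 0)

Answer: 1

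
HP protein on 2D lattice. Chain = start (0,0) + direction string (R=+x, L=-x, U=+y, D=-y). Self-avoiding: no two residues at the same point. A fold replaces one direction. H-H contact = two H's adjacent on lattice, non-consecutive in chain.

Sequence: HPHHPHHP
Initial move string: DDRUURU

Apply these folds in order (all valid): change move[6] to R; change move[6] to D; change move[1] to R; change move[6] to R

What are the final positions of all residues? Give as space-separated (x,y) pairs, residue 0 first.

Initial moves: DDRUURU
Fold: move[6]->R => DDRUURR (positions: [(0, 0), (0, -1), (0, -2), (1, -2), (1, -1), (1, 0), (2, 0), (3, 0)])
Fold: move[6]->D => DDRUURD (positions: [(0, 0), (0, -1), (0, -2), (1, -2), (1, -1), (1, 0), (2, 0), (2, -1)])
Fold: move[1]->R => DRRUURD (positions: [(0, 0), (0, -1), (1, -1), (2, -1), (2, 0), (2, 1), (3, 1), (3, 0)])
Fold: move[6]->R => DRRUURR (positions: [(0, 0), (0, -1), (1, -1), (2, -1), (2, 0), (2, 1), (3, 1), (4, 1)])

Answer: (0,0) (0,-1) (1,-1) (2,-1) (2,0) (2,1) (3,1) (4,1)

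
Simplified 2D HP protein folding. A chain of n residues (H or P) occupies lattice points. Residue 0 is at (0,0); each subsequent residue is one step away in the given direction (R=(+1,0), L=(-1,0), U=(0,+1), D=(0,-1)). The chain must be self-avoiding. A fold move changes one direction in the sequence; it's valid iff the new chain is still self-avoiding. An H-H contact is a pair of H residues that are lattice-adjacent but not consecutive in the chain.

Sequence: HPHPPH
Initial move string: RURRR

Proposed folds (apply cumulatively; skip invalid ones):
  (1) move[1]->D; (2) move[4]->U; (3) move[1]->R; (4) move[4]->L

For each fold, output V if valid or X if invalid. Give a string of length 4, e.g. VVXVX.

Initial: RURRR -> [(0, 0), (1, 0), (1, 1), (2, 1), (3, 1), (4, 1)]
Fold 1: move[1]->D => RDRRR VALID
Fold 2: move[4]->U => RDRRU VALID
Fold 3: move[1]->R => RRRRU VALID
Fold 4: move[4]->L => RRRRL INVALID (collision), skipped

Answer: VVVX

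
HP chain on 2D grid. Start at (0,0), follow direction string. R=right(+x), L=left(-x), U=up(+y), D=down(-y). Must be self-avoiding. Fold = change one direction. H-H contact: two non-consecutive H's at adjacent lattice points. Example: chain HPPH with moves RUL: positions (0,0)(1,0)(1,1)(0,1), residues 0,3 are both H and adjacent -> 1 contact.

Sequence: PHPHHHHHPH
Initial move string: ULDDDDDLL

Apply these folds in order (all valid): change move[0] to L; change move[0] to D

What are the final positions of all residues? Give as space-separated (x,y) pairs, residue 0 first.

Initial moves: ULDDDDDLL
Fold: move[0]->L => LLDDDDDLL (positions: [(0, 0), (-1, 0), (-2, 0), (-2, -1), (-2, -2), (-2, -3), (-2, -4), (-2, -5), (-3, -5), (-4, -5)])
Fold: move[0]->D => DLDDDDDLL (positions: [(0, 0), (0, -1), (-1, -1), (-1, -2), (-1, -3), (-1, -4), (-1, -5), (-1, -6), (-2, -6), (-3, -6)])

Answer: (0,0) (0,-1) (-1,-1) (-1,-2) (-1,-3) (-1,-4) (-1,-5) (-1,-6) (-2,-6) (-3,-6)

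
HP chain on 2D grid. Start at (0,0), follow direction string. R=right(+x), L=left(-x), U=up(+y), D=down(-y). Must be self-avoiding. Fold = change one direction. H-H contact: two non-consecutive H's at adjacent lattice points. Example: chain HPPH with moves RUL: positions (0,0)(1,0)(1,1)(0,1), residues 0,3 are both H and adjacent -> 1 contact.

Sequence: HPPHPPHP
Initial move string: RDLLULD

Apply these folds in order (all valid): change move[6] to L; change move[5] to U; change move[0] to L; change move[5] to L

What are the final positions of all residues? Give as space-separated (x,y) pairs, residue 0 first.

Answer: (0,0) (-1,0) (-1,-1) (-2,-1) (-3,-1) (-3,0) (-4,0) (-5,0)

Derivation:
Initial moves: RDLLULD
Fold: move[6]->L => RDLLULL (positions: [(0, 0), (1, 0), (1, -1), (0, -1), (-1, -1), (-1, 0), (-2, 0), (-3, 0)])
Fold: move[5]->U => RDLLUUL (positions: [(0, 0), (1, 0), (1, -1), (0, -1), (-1, -1), (-1, 0), (-1, 1), (-2, 1)])
Fold: move[0]->L => LDLLUUL (positions: [(0, 0), (-1, 0), (-1, -1), (-2, -1), (-3, -1), (-3, 0), (-3, 1), (-4, 1)])
Fold: move[5]->L => LDLLULL (positions: [(0, 0), (-1, 0), (-1, -1), (-2, -1), (-3, -1), (-3, 0), (-4, 0), (-5, 0)])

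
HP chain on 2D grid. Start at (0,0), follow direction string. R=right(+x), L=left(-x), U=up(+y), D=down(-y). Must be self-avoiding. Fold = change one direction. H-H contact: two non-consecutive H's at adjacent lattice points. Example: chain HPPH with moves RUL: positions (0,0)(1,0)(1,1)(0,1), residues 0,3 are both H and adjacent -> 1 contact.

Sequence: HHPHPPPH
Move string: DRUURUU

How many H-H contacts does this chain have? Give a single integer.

Answer: 1

Derivation:
Positions: [(0, 0), (0, -1), (1, -1), (1, 0), (1, 1), (2, 1), (2, 2), (2, 3)]
H-H contact: residue 0 @(0,0) - residue 3 @(1, 0)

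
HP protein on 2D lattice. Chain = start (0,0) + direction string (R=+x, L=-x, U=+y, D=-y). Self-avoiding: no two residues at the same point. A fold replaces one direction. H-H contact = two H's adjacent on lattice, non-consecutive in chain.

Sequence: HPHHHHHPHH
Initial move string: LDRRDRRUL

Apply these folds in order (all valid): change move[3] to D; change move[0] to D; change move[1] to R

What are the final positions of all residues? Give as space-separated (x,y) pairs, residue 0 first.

Answer: (0,0) (0,-1) (1,-1) (2,-1) (2,-2) (2,-3) (3,-3) (4,-3) (4,-2) (3,-2)

Derivation:
Initial moves: LDRRDRRUL
Fold: move[3]->D => LDRDDRRUL (positions: [(0, 0), (-1, 0), (-1, -1), (0, -1), (0, -2), (0, -3), (1, -3), (2, -3), (2, -2), (1, -2)])
Fold: move[0]->D => DDRDDRRUL (positions: [(0, 0), (0, -1), (0, -2), (1, -2), (1, -3), (1, -4), (2, -4), (3, -4), (3, -3), (2, -3)])
Fold: move[1]->R => DRRDDRRUL (positions: [(0, 0), (0, -1), (1, -1), (2, -1), (2, -2), (2, -3), (3, -3), (4, -3), (4, -2), (3, -2)])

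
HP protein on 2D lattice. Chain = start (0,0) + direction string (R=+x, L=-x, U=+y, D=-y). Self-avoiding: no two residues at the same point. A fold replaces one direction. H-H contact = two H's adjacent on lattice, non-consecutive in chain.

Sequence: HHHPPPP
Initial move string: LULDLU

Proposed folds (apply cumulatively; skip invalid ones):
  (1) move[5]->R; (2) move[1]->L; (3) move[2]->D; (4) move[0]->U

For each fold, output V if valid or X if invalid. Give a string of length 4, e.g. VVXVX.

Answer: XVVV

Derivation:
Initial: LULDLU -> [(0, 0), (-1, 0), (-1, 1), (-2, 1), (-2, 0), (-3, 0), (-3, 1)]
Fold 1: move[5]->R => LULDLR INVALID (collision), skipped
Fold 2: move[1]->L => LLLDLU VALID
Fold 3: move[2]->D => LLDDLU VALID
Fold 4: move[0]->U => ULDDLU VALID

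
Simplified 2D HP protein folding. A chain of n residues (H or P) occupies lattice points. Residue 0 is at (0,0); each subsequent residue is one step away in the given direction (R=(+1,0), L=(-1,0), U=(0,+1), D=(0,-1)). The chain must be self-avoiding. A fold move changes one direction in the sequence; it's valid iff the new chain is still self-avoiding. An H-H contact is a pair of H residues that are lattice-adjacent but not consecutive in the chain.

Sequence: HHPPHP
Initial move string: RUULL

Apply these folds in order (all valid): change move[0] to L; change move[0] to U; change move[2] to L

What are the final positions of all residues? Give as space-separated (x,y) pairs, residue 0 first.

Initial moves: RUULL
Fold: move[0]->L => LUULL (positions: [(0, 0), (-1, 0), (-1, 1), (-1, 2), (-2, 2), (-3, 2)])
Fold: move[0]->U => UUULL (positions: [(0, 0), (0, 1), (0, 2), (0, 3), (-1, 3), (-2, 3)])
Fold: move[2]->L => UULLL (positions: [(0, 0), (0, 1), (0, 2), (-1, 2), (-2, 2), (-3, 2)])

Answer: (0,0) (0,1) (0,2) (-1,2) (-2,2) (-3,2)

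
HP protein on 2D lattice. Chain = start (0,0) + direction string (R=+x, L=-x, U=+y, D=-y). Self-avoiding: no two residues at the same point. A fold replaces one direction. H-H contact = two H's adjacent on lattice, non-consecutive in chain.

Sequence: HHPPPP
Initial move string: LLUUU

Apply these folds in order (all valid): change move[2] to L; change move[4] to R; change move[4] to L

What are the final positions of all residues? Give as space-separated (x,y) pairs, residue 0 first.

Answer: (0,0) (-1,0) (-2,0) (-3,0) (-3,1) (-4,1)

Derivation:
Initial moves: LLUUU
Fold: move[2]->L => LLLUU (positions: [(0, 0), (-1, 0), (-2, 0), (-3, 0), (-3, 1), (-3, 2)])
Fold: move[4]->R => LLLUR (positions: [(0, 0), (-1, 0), (-2, 0), (-3, 0), (-3, 1), (-2, 1)])
Fold: move[4]->L => LLLUL (positions: [(0, 0), (-1, 0), (-2, 0), (-3, 0), (-3, 1), (-4, 1)])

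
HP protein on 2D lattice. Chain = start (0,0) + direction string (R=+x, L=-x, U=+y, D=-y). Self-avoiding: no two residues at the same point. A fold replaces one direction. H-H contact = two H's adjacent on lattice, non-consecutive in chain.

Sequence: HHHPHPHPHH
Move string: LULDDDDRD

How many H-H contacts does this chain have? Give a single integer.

Positions: [(0, 0), (-1, 0), (-1, 1), (-2, 1), (-2, 0), (-2, -1), (-2, -2), (-2, -3), (-1, -3), (-1, -4)]
H-H contact: residue 1 @(-1,0) - residue 4 @(-2, 0)

Answer: 1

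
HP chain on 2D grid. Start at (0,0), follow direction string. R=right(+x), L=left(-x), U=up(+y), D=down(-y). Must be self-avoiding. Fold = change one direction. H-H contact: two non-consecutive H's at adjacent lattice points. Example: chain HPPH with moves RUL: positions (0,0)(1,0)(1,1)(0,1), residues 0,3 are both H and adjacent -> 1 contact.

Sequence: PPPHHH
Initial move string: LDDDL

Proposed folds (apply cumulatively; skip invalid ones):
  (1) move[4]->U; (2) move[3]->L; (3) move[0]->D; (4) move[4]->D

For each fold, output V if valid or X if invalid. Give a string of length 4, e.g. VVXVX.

Answer: XVVV

Derivation:
Initial: LDDDL -> [(0, 0), (-1, 0), (-1, -1), (-1, -2), (-1, -3), (-2, -3)]
Fold 1: move[4]->U => LDDDU INVALID (collision), skipped
Fold 2: move[3]->L => LDDLL VALID
Fold 3: move[0]->D => DDDLL VALID
Fold 4: move[4]->D => DDDLD VALID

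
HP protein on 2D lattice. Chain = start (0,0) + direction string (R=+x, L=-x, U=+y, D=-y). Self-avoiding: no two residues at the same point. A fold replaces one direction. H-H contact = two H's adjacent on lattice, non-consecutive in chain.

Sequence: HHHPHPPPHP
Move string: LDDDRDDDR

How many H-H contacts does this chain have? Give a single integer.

Answer: 0

Derivation:
Positions: [(0, 0), (-1, 0), (-1, -1), (-1, -2), (-1, -3), (0, -3), (0, -4), (0, -5), (0, -6), (1, -6)]
No H-H contacts found.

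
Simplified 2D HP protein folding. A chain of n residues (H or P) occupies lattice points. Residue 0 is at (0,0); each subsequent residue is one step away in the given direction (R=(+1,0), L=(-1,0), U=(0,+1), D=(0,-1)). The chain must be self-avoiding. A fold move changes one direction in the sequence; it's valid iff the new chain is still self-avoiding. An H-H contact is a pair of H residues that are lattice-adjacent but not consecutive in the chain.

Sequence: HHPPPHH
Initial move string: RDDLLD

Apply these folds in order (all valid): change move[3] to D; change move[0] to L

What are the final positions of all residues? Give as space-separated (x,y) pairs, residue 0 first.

Initial moves: RDDLLD
Fold: move[3]->D => RDDDLD (positions: [(0, 0), (1, 0), (1, -1), (1, -2), (1, -3), (0, -3), (0, -4)])
Fold: move[0]->L => LDDDLD (positions: [(0, 0), (-1, 0), (-1, -1), (-1, -2), (-1, -3), (-2, -3), (-2, -4)])

Answer: (0,0) (-1,0) (-1,-1) (-1,-2) (-1,-3) (-2,-3) (-2,-4)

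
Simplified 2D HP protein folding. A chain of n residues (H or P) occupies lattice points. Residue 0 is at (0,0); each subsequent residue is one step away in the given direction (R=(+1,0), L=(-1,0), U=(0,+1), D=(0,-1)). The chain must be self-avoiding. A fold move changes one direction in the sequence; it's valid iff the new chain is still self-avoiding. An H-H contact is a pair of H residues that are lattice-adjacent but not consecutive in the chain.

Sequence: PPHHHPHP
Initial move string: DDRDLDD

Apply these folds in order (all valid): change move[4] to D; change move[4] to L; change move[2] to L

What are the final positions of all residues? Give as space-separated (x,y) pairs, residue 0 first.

Answer: (0,0) (0,-1) (0,-2) (-1,-2) (-1,-3) (-2,-3) (-2,-4) (-2,-5)

Derivation:
Initial moves: DDRDLDD
Fold: move[4]->D => DDRDDDD (positions: [(0, 0), (0, -1), (0, -2), (1, -2), (1, -3), (1, -4), (1, -5), (1, -6)])
Fold: move[4]->L => DDRDLDD (positions: [(0, 0), (0, -1), (0, -2), (1, -2), (1, -3), (0, -3), (0, -4), (0, -5)])
Fold: move[2]->L => DDLDLDD (positions: [(0, 0), (0, -1), (0, -2), (-1, -2), (-1, -3), (-2, -3), (-2, -4), (-2, -5)])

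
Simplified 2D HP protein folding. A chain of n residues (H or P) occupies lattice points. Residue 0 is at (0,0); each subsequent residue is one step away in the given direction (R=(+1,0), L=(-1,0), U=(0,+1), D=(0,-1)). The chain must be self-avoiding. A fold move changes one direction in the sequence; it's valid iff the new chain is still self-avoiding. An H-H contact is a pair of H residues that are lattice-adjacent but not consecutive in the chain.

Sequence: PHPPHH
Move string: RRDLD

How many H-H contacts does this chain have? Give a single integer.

Answer: 1

Derivation:
Positions: [(0, 0), (1, 0), (2, 0), (2, -1), (1, -1), (1, -2)]
H-H contact: residue 1 @(1,0) - residue 4 @(1, -1)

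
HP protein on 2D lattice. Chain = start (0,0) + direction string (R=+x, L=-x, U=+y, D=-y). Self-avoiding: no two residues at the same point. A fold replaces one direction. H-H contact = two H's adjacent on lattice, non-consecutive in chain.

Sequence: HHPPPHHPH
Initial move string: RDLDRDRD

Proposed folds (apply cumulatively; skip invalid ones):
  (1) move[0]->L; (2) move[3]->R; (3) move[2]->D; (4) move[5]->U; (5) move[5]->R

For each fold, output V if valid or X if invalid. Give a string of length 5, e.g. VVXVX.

Initial: RDLDRDRD -> [(0, 0), (1, 0), (1, -1), (0, -1), (0, -2), (1, -2), (1, -3), (2, -3), (2, -4)]
Fold 1: move[0]->L => LDLDRDRD VALID
Fold 2: move[3]->R => LDLRRDRD INVALID (collision), skipped
Fold 3: move[2]->D => LDDDRDRD VALID
Fold 4: move[5]->U => LDDDRURD VALID
Fold 5: move[5]->R => LDDDRRRD VALID

Answer: VXVVV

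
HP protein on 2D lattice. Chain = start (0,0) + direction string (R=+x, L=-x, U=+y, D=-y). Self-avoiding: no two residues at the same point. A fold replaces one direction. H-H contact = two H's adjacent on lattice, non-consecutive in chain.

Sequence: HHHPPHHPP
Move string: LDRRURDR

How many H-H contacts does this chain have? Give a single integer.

Answer: 1

Derivation:
Positions: [(0, 0), (-1, 0), (-1, -1), (0, -1), (1, -1), (1, 0), (2, 0), (2, -1), (3, -1)]
H-H contact: residue 0 @(0,0) - residue 5 @(1, 0)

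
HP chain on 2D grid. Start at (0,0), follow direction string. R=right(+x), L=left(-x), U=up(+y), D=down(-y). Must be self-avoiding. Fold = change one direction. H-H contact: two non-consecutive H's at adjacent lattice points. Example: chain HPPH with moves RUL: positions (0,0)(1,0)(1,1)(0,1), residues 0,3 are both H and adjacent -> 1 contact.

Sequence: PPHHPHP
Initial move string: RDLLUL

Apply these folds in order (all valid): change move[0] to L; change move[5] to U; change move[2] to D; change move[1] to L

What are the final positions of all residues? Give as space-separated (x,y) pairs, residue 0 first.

Answer: (0,0) (-1,0) (-2,0) (-2,-1) (-3,-1) (-3,0) (-3,1)

Derivation:
Initial moves: RDLLUL
Fold: move[0]->L => LDLLUL (positions: [(0, 0), (-1, 0), (-1, -1), (-2, -1), (-3, -1), (-3, 0), (-4, 0)])
Fold: move[5]->U => LDLLUU (positions: [(0, 0), (-1, 0), (-1, -1), (-2, -1), (-3, -1), (-3, 0), (-3, 1)])
Fold: move[2]->D => LDDLUU (positions: [(0, 0), (-1, 0), (-1, -1), (-1, -2), (-2, -2), (-2, -1), (-2, 0)])
Fold: move[1]->L => LLDLUU (positions: [(0, 0), (-1, 0), (-2, 0), (-2, -1), (-3, -1), (-3, 0), (-3, 1)])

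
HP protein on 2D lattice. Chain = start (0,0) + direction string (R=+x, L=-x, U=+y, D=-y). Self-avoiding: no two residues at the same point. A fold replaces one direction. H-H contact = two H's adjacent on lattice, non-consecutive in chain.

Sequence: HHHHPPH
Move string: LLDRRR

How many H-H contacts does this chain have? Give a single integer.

Positions: [(0, 0), (-1, 0), (-2, 0), (-2, -1), (-1, -1), (0, -1), (1, -1)]
No H-H contacts found.

Answer: 0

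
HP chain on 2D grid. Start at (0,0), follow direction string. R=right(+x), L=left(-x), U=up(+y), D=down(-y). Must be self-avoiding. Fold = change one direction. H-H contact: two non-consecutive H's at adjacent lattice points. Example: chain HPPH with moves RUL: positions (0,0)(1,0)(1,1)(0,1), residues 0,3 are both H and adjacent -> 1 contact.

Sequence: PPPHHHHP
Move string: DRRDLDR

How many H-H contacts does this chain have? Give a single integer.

Answer: 0

Derivation:
Positions: [(0, 0), (0, -1), (1, -1), (2, -1), (2, -2), (1, -2), (1, -3), (2, -3)]
No H-H contacts found.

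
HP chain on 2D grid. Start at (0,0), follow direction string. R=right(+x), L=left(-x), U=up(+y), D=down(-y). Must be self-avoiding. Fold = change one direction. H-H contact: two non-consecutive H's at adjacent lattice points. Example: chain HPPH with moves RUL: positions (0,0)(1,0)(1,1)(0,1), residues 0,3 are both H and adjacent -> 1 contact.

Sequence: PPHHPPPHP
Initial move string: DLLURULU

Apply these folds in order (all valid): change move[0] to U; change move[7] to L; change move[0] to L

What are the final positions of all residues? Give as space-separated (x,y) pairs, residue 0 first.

Answer: (0,0) (-1,0) (-2,0) (-3,0) (-3,1) (-2,1) (-2,2) (-3,2) (-4,2)

Derivation:
Initial moves: DLLURULU
Fold: move[0]->U => ULLURULU (positions: [(0, 0), (0, 1), (-1, 1), (-2, 1), (-2, 2), (-1, 2), (-1, 3), (-2, 3), (-2, 4)])
Fold: move[7]->L => ULLURULL (positions: [(0, 0), (0, 1), (-1, 1), (-2, 1), (-2, 2), (-1, 2), (-1, 3), (-2, 3), (-3, 3)])
Fold: move[0]->L => LLLURULL (positions: [(0, 0), (-1, 0), (-2, 0), (-3, 0), (-3, 1), (-2, 1), (-2, 2), (-3, 2), (-4, 2)])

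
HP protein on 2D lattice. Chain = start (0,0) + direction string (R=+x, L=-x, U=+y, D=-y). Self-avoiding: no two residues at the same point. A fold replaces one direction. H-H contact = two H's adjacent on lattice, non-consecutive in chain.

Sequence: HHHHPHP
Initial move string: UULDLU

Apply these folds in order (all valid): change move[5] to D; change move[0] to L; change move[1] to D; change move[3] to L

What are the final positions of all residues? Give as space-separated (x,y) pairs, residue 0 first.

Answer: (0,0) (-1,0) (-1,-1) (-2,-1) (-3,-1) (-4,-1) (-4,-2)

Derivation:
Initial moves: UULDLU
Fold: move[5]->D => UULDLD (positions: [(0, 0), (0, 1), (0, 2), (-1, 2), (-1, 1), (-2, 1), (-2, 0)])
Fold: move[0]->L => LULDLD (positions: [(0, 0), (-1, 0), (-1, 1), (-2, 1), (-2, 0), (-3, 0), (-3, -1)])
Fold: move[1]->D => LDLDLD (positions: [(0, 0), (-1, 0), (-1, -1), (-2, -1), (-2, -2), (-3, -2), (-3, -3)])
Fold: move[3]->L => LDLLLD (positions: [(0, 0), (-1, 0), (-1, -1), (-2, -1), (-3, -1), (-4, -1), (-4, -2)])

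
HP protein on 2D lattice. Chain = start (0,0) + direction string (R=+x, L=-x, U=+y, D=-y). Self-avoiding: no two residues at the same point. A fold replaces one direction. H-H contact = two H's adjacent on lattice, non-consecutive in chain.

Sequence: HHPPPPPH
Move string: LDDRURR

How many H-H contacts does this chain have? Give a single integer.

Positions: [(0, 0), (-1, 0), (-1, -1), (-1, -2), (0, -2), (0, -1), (1, -1), (2, -1)]
No H-H contacts found.

Answer: 0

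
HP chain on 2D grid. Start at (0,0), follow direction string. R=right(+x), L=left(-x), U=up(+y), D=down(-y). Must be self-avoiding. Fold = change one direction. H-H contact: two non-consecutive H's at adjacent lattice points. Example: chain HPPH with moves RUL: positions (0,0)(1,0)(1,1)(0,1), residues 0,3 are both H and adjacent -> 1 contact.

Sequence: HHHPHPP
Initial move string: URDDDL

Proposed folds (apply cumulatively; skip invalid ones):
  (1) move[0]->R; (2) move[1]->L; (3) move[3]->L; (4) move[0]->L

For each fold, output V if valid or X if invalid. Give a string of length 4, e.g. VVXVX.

Answer: VXVX

Derivation:
Initial: URDDDL -> [(0, 0), (0, 1), (1, 1), (1, 0), (1, -1), (1, -2), (0, -2)]
Fold 1: move[0]->R => RRDDDL VALID
Fold 2: move[1]->L => RLDDDL INVALID (collision), skipped
Fold 3: move[3]->L => RRDLDL VALID
Fold 4: move[0]->L => LRDLDL INVALID (collision), skipped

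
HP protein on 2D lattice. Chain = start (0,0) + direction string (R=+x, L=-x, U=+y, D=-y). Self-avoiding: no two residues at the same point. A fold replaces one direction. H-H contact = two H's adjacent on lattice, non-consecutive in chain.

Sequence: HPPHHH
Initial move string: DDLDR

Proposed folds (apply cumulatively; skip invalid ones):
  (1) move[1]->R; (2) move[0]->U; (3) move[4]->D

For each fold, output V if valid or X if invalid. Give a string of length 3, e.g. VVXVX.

Answer: XXV

Derivation:
Initial: DDLDR -> [(0, 0), (0, -1), (0, -2), (-1, -2), (-1, -3), (0, -3)]
Fold 1: move[1]->R => DRLDR INVALID (collision), skipped
Fold 2: move[0]->U => UDLDR INVALID (collision), skipped
Fold 3: move[4]->D => DDLDD VALID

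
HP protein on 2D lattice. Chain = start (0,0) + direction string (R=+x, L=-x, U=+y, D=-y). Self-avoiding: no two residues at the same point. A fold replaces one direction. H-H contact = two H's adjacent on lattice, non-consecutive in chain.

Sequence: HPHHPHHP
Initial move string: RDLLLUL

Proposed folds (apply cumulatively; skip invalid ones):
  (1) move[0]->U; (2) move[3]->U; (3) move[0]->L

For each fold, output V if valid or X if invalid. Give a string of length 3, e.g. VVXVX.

Initial: RDLLLUL -> [(0, 0), (1, 0), (1, -1), (0, -1), (-1, -1), (-2, -1), (-2, 0), (-3, 0)]
Fold 1: move[0]->U => UDLLLUL INVALID (collision), skipped
Fold 2: move[3]->U => RDLULUL INVALID (collision), skipped
Fold 3: move[0]->L => LDLLLUL VALID

Answer: XXV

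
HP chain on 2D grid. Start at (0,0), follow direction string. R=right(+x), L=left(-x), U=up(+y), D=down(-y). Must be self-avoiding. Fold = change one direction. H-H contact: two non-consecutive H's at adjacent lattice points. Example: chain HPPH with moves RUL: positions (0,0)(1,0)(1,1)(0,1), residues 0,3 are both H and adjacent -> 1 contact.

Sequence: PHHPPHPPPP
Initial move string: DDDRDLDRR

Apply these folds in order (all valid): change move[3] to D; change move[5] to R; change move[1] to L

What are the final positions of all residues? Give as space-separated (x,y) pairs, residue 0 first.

Initial moves: DDDRDLDRR
Fold: move[3]->D => DDDDDLDRR (positions: [(0, 0), (0, -1), (0, -2), (0, -3), (0, -4), (0, -5), (-1, -5), (-1, -6), (0, -6), (1, -6)])
Fold: move[5]->R => DDDDDRDRR (positions: [(0, 0), (0, -1), (0, -2), (0, -3), (0, -4), (0, -5), (1, -5), (1, -6), (2, -6), (3, -6)])
Fold: move[1]->L => DLDDDRDRR (positions: [(0, 0), (0, -1), (-1, -1), (-1, -2), (-1, -3), (-1, -4), (0, -4), (0, -5), (1, -5), (2, -5)])

Answer: (0,0) (0,-1) (-1,-1) (-1,-2) (-1,-3) (-1,-4) (0,-4) (0,-5) (1,-5) (2,-5)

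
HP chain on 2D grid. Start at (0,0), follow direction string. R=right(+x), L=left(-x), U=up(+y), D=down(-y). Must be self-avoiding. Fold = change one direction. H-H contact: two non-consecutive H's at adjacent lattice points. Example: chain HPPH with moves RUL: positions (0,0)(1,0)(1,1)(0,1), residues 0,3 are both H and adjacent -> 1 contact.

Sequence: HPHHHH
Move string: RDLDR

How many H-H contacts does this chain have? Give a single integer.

Answer: 2

Derivation:
Positions: [(0, 0), (1, 0), (1, -1), (0, -1), (0, -2), (1, -2)]
H-H contact: residue 0 @(0,0) - residue 3 @(0, -1)
H-H contact: residue 2 @(1,-1) - residue 5 @(1, -2)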